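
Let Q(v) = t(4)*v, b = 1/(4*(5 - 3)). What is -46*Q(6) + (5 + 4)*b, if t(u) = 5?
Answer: -11031/8 ≈ -1378.9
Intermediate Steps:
b = ⅛ (b = 1/(4*2) = 1/8 = ⅛ ≈ 0.12500)
Q(v) = 5*v
-46*Q(6) + (5 + 4)*b = -230*6 + (5 + 4)*(⅛) = -46*30 + 9*(⅛) = -1380 + 9/8 = -11031/8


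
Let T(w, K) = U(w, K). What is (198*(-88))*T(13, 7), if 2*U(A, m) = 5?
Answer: -43560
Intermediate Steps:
U(A, m) = 5/2 (U(A, m) = (½)*5 = 5/2)
T(w, K) = 5/2
(198*(-88))*T(13, 7) = (198*(-88))*(5/2) = -17424*5/2 = -43560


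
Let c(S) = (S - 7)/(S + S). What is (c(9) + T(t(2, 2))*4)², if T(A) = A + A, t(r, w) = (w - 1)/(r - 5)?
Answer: 529/81 ≈ 6.5309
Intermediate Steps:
t(r, w) = (-1 + w)/(-5 + r)
T(A) = 2*A
c(S) = (-7 + S)/(2*S) (c(S) = (-7 + S)/((2*S)) = (-7 + S)*(1/(2*S)) = (-7 + S)/(2*S))
(c(9) + T(t(2, 2))*4)² = ((½)*(-7 + 9)/9 + (2*((-1 + 2)/(-5 + 2)))*4)² = ((½)*(⅑)*2 + (2*(1/(-3)))*4)² = (⅑ + (2*(-⅓*1))*4)² = (⅑ + (2*(-⅓))*4)² = (⅑ - ⅔*4)² = (⅑ - 8/3)² = (-23/9)² = 529/81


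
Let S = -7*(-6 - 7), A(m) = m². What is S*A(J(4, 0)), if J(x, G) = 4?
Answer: 1456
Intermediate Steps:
S = 91 (S = -7*(-13) = 91)
S*A(J(4, 0)) = 91*4² = 91*16 = 1456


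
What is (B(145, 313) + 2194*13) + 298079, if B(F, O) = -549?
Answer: 326052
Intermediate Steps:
(B(145, 313) + 2194*13) + 298079 = (-549 + 2194*13) + 298079 = (-549 + 28522) + 298079 = 27973 + 298079 = 326052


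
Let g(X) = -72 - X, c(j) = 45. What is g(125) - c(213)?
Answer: -242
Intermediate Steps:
g(125) - c(213) = (-72 - 1*125) - 1*45 = (-72 - 125) - 45 = -197 - 45 = -242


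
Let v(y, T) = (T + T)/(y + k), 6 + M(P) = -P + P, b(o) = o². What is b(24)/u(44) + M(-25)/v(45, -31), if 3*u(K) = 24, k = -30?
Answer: 2277/31 ≈ 73.452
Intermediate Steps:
M(P) = -6 (M(P) = -6 + (-P + P) = -6 + 0 = -6)
v(y, T) = 2*T/(-30 + y) (v(y, T) = (T + T)/(y - 30) = (2*T)/(-30 + y) = 2*T/(-30 + y))
u(K) = 8 (u(K) = (⅓)*24 = 8)
b(24)/u(44) + M(-25)/v(45, -31) = 24²/8 - 6/(2*(-31)/(-30 + 45)) = 576*(⅛) - 6/(2*(-31)/15) = 72 - 6/(2*(-31)*(1/15)) = 72 - 6/(-62/15) = 72 - 6*(-15/62) = 72 + 45/31 = 2277/31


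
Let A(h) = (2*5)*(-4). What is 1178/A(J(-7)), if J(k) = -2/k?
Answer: -589/20 ≈ -29.450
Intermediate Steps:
A(h) = -40 (A(h) = 10*(-4) = -40)
1178/A(J(-7)) = 1178/(-40) = 1178*(-1/40) = -589/20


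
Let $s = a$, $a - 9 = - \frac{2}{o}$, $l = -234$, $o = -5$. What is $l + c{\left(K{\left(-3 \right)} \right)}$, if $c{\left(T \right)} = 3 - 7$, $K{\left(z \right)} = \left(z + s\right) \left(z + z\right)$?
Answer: $-238$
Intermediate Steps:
$a = \frac{47}{5}$ ($a = 9 - \frac{2}{-5} = 9 - - \frac{2}{5} = 9 + \frac{2}{5} = \frac{47}{5} \approx 9.4$)
$s = \frac{47}{5} \approx 9.4$
$K{\left(z \right)} = 2 z \left(\frac{47}{5} + z\right)$ ($K{\left(z \right)} = \left(z + \frac{47}{5}\right) \left(z + z\right) = \left(\frac{47}{5} + z\right) 2 z = 2 z \left(\frac{47}{5} + z\right)$)
$c{\left(T \right)} = -4$
$l + c{\left(K{\left(-3 \right)} \right)} = -234 - 4 = -238$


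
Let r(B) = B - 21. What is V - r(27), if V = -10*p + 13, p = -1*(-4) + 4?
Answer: -73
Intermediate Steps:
p = 8 (p = 4 + 4 = 8)
r(B) = -21 + B
V = -67 (V = -10*8 + 13 = -80 + 13 = -67)
V - r(27) = -67 - (-21 + 27) = -67 - 1*6 = -67 - 6 = -73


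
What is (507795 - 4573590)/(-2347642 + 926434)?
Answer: 451755/157912 ≈ 2.8608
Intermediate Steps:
(507795 - 4573590)/(-2347642 + 926434) = -4065795/(-1421208) = -4065795*(-1/1421208) = 451755/157912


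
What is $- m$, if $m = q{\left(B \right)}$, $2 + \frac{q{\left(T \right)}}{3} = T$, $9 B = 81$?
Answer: $-21$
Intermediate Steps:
$B = 9$ ($B = \frac{1}{9} \cdot 81 = 9$)
$q{\left(T \right)} = -6 + 3 T$
$m = 21$ ($m = -6 + 3 \cdot 9 = -6 + 27 = 21$)
$- m = \left(-1\right) 21 = -21$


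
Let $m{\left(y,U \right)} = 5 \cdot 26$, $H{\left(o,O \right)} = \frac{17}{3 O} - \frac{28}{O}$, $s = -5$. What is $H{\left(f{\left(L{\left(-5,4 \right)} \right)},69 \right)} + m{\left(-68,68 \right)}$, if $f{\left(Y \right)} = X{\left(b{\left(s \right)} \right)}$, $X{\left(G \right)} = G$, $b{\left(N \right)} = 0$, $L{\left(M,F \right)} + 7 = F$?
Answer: $\frac{26843}{207} \approx 129.68$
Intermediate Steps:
$L{\left(M,F \right)} = -7 + F$
$f{\left(Y \right)} = 0$
$H{\left(o,O \right)} = - \frac{67}{3 O}$ ($H{\left(o,O \right)} = 17 \frac{1}{3 O} - \frac{28}{O} = \frac{17}{3 O} - \frac{28}{O} = - \frac{67}{3 O}$)
$m{\left(y,U \right)} = 130$
$H{\left(f{\left(L{\left(-5,4 \right)} \right)},69 \right)} + m{\left(-68,68 \right)} = - \frac{67}{3 \cdot 69} + 130 = \left(- \frac{67}{3}\right) \frac{1}{69} + 130 = - \frac{67}{207} + 130 = \frac{26843}{207}$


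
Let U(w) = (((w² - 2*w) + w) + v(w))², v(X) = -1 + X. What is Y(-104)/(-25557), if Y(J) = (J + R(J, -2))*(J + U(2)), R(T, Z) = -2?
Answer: -10070/25557 ≈ -0.39402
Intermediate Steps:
U(w) = (-1 + w²)² (U(w) = (((w² - 2*w) + w) + (-1 + w))² = ((w² - w) + (-1 + w))² = (-1 + w²)²)
Y(J) = (-2 + J)*(9 + J) (Y(J) = (J - 2)*(J + (-1 + 2²)²) = (-2 + J)*(J + (-1 + 4)²) = (-2 + J)*(J + 3²) = (-2 + J)*(J + 9) = (-2 + J)*(9 + J))
Y(-104)/(-25557) = (-18 + (-104)² + 7*(-104))/(-25557) = (-18 + 10816 - 728)*(-1/25557) = 10070*(-1/25557) = -10070/25557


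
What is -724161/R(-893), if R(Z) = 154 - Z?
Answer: -241387/349 ≈ -691.65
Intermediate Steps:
-724161/R(-893) = -724161/(154 - 1*(-893)) = -724161/(154 + 893) = -724161/1047 = -724161*1/1047 = -241387/349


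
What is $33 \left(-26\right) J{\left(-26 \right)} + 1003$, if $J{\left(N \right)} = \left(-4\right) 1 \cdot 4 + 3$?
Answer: $12157$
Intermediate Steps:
$J{\left(N \right)} = -13$ ($J{\left(N \right)} = \left(-4\right) 4 + 3 = -16 + 3 = -13$)
$33 \left(-26\right) J{\left(-26 \right)} + 1003 = 33 \left(-26\right) \left(-13\right) + 1003 = \left(-858\right) \left(-13\right) + 1003 = 11154 + 1003 = 12157$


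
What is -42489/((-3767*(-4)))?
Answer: -42489/15068 ≈ -2.8198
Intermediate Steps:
-42489/((-3767*(-4))) = -42489/15068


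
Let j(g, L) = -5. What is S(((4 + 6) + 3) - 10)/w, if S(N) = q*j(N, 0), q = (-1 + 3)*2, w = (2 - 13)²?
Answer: -20/121 ≈ -0.16529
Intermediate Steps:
w = 121 (w = (-11)² = 121)
q = 4 (q = 2*2 = 4)
S(N) = -20 (S(N) = 4*(-5) = -20)
S(((4 + 6) + 3) - 10)/w = -20/121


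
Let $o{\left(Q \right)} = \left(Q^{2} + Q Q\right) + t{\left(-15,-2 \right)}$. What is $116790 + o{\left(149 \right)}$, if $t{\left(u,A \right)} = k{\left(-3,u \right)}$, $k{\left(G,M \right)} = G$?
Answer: $161189$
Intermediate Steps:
$t{\left(u,A \right)} = -3$
$o{\left(Q \right)} = -3 + 2 Q^{2}$ ($o{\left(Q \right)} = \left(Q^{2} + Q Q\right) - 3 = \left(Q^{2} + Q^{2}\right) - 3 = 2 Q^{2} - 3 = -3 + 2 Q^{2}$)
$116790 + o{\left(149 \right)} = 116790 - \left(3 - 2 \cdot 149^{2}\right) = 116790 + \left(-3 + 2 \cdot 22201\right) = 116790 + \left(-3 + 44402\right) = 116790 + 44399 = 161189$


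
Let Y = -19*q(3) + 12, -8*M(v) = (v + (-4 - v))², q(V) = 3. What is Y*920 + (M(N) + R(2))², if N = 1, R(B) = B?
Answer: -41400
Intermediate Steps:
M(v) = -2 (M(v) = -(v + (-4 - v))²/8 = -⅛*(-4)² = -⅛*16 = -2)
Y = -45 (Y = -19*3 + 12 = -57 + 12 = -45)
Y*920 + (M(N) + R(2))² = -45*920 + (-2 + 2)² = -41400 + 0² = -41400 + 0 = -41400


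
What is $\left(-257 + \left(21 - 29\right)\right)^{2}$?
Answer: $70225$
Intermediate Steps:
$\left(-257 + \left(21 - 29\right)\right)^{2} = \left(-257 - 8\right)^{2} = \left(-265\right)^{2} = 70225$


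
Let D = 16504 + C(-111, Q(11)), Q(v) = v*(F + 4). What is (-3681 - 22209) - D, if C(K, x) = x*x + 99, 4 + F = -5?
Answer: -45518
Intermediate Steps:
F = -9 (F = -4 - 5 = -9)
Q(v) = -5*v (Q(v) = v*(-9 + 4) = v*(-5) = -5*v)
C(K, x) = 99 + x² (C(K, x) = x² + 99 = 99 + x²)
D = 19628 (D = 16504 + (99 + (-5*11)²) = 16504 + (99 + (-55)²) = 16504 + (99 + 3025) = 16504 + 3124 = 19628)
(-3681 - 22209) - D = (-3681 - 22209) - 1*19628 = -25890 - 19628 = -45518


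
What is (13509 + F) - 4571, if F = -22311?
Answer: -13373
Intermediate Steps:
(13509 + F) - 4571 = (13509 - 22311) - 4571 = -8802 - 4571 = -13373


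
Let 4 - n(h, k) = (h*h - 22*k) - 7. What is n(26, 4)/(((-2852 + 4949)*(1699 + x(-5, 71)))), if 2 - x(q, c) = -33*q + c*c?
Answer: 577/7349985 ≈ 7.8504e-5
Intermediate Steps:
x(q, c) = 2 - c² + 33*q (x(q, c) = 2 - (-33*q + c*c) = 2 - (-33*q + c²) = 2 - (c² - 33*q) = 2 + (-c² + 33*q) = 2 - c² + 33*q)
n(h, k) = 11 - h² + 22*k (n(h, k) = 4 - ((h*h - 22*k) - 7) = 4 - ((h² - 22*k) - 7) = 4 - (-7 + h² - 22*k) = 4 + (7 - h² + 22*k) = 11 - h² + 22*k)
n(26, 4)/(((-2852 + 4949)*(1699 + x(-5, 71)))) = (11 - 1*26² + 22*4)/(((-2852 + 4949)*(1699 + (2 - 1*71² + 33*(-5))))) = (11 - 1*676 + 88)/((2097*(1699 + (2 - 1*5041 - 165)))) = (11 - 676 + 88)/((2097*(1699 + (2 - 5041 - 165)))) = -577*1/(2097*(1699 - 5204)) = -577/(2097*(-3505)) = -577/(-7349985) = -577*(-1/7349985) = 577/7349985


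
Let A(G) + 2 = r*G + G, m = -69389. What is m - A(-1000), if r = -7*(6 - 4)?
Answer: -82387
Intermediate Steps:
r = -14 (r = -7*2 = -14)
A(G) = -2 - 13*G (A(G) = -2 + (-14*G + G) = -2 - 13*G)
m - A(-1000) = -69389 - (-2 - 13*(-1000)) = -69389 - (-2 + 13000) = -69389 - 1*12998 = -69389 - 12998 = -82387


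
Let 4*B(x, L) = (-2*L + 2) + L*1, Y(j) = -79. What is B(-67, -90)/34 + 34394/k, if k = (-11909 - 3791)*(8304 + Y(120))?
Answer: 371109763/548813125 ≈ 0.67620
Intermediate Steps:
B(x, L) = ½ - L/4 (B(x, L) = ((-2*L + 2) + L*1)/4 = ((2 - 2*L) + L)/4 = (2 - L)/4 = ½ - L/4)
k = -129132500 (k = (-11909 - 3791)*(8304 - 79) = -15700*8225 = -129132500)
B(-67, -90)/34 + 34394/k = (½ - ¼*(-90))/34 + 34394/(-129132500) = (½ + 45/2)*(1/34) + 34394*(-1/129132500) = 23*(1/34) - 17197/64566250 = 23/34 - 17197/64566250 = 371109763/548813125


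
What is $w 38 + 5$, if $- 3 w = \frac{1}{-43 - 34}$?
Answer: $\frac{1193}{231} \approx 5.1645$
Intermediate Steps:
$w = \frac{1}{231}$ ($w = - \frac{1}{3 \left(-43 - 34\right)} = - \frac{1}{3 \left(-77\right)} = \left(- \frac{1}{3}\right) \left(- \frac{1}{77}\right) = \frac{1}{231} \approx 0.004329$)
$w 38 + 5 = \frac{1}{231} \cdot 38 + 5 = \frac{38}{231} + 5 = \frac{1193}{231}$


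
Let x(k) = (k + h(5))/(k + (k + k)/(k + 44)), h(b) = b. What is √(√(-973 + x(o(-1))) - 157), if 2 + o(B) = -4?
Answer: √(-141300 + 15*I*√3502230)/30 ≈ 1.2386 + 12.591*I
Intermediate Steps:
o(B) = -6 (o(B) = -2 - 4 = -6)
x(k) = (5 + k)/(k + 2*k/(44 + k)) (x(k) = (k + 5)/(k + (k + k)/(k + 44)) = (5 + k)/(k + (2*k)/(44 + k)) = (5 + k)/(k + 2*k/(44 + k)))
√(√(-973 + x(o(-1))) - 157) = √(√(-973 + (220 + (-6)² + 49*(-6))/((-6)*(46 - 6))) - 157) = √(√(-973 - ⅙*(220 + 36 - 294)/40) - 157) = √(√(-973 - ⅙*1/40*(-38)) - 157) = √(√(-973 + 19/120) - 157) = √(√(-116741/120) - 157) = √(I*√3502230/60 - 157) = √(-157 + I*√3502230/60)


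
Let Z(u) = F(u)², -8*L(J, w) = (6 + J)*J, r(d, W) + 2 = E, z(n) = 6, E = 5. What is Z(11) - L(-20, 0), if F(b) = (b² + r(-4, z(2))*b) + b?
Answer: 27260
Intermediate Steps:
r(d, W) = 3 (r(d, W) = -2 + 5 = 3)
L(J, w) = -J*(6 + J)/8 (L(J, w) = -(6 + J)*J/8 = -J*(6 + J)/8)
F(b) = b² + 4*b (F(b) = (b² + 3*b) + b = b² + 4*b)
Z(u) = u²*(4 + u)² (Z(u) = (u*(4 + u))² = u²*(4 + u)²)
Z(11) - L(-20, 0) = 11²*(4 + 11)² - (-1)*(-20)*(6 - 20)/8 = 121*15² - (-1)*(-20)*(-14)/8 = 121*225 - 1*(-35) = 27225 + 35 = 27260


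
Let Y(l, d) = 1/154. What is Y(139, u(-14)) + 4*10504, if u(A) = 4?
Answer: 6470465/154 ≈ 42016.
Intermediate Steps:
Y(l, d) = 1/154
Y(139, u(-14)) + 4*10504 = 1/154 + 4*10504 = 1/154 + 42016 = 6470465/154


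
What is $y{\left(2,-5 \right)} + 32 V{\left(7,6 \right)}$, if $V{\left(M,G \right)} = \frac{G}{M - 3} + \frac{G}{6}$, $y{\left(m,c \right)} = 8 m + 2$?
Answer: $98$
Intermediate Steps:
$y{\left(m,c \right)} = 2 + 8 m$
$V{\left(M,G \right)} = \frac{G}{6} + \frac{G}{-3 + M}$ ($V{\left(M,G \right)} = \frac{G}{-3 + M} + G \frac{1}{6} = \frac{G}{-3 + M} + \frac{G}{6} = \frac{G}{6} + \frac{G}{-3 + M}$)
$y{\left(2,-5 \right)} + 32 V{\left(7,6 \right)} = \left(2 + 8 \cdot 2\right) + 32 \cdot \frac{1}{6} \cdot 6 \frac{1}{-3 + 7} \left(3 + 7\right) = \left(2 + 16\right) + 32 \cdot \frac{1}{6} \cdot 6 \cdot \frac{1}{4} \cdot 10 = 18 + 32 \cdot \frac{1}{6} \cdot 6 \cdot \frac{1}{4} \cdot 10 = 18 + 32 \cdot \frac{5}{2} = 18 + 80 = 98$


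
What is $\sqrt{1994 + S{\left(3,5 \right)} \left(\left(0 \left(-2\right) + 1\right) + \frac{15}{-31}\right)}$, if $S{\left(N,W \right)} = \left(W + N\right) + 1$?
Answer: $\frac{\sqrt{1920698}}{31} \approx 44.706$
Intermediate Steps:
$S{\left(N,W \right)} = 1 + N + W$ ($S{\left(N,W \right)} = \left(N + W\right) + 1 = 1 + N + W$)
$\sqrt{1994 + S{\left(3,5 \right)} \left(\left(0 \left(-2\right) + 1\right) + \frac{15}{-31}\right)} = \sqrt{1994 + \left(1 + 3 + 5\right) \left(\left(0 \left(-2\right) + 1\right) + \frac{15}{-31}\right)} = \sqrt{1994 + 9 \left(\left(0 + 1\right) + 15 \left(- \frac{1}{31}\right)\right)} = \sqrt{1994 + 9 \left(1 - \frac{15}{31}\right)} = \sqrt{1994 + 9 \cdot \frac{16}{31}} = \sqrt{1994 + \frac{144}{31}} = \sqrt{\frac{61958}{31}} = \frac{\sqrt{1920698}}{31}$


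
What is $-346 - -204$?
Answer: $-142$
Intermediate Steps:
$-346 - -204 = -346 + 204 = -142$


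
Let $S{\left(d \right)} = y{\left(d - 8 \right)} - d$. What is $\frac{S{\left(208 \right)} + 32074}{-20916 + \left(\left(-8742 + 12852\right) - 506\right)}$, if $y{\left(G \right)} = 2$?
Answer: $- \frac{7967}{4328} \approx -1.8408$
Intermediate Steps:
$S{\left(d \right)} = 2 - d$
$\frac{S{\left(208 \right)} + 32074}{-20916 + \left(\left(-8742 + 12852\right) - 506\right)} = \frac{\left(2 - 208\right) + 32074}{-20916 + \left(\left(-8742 + 12852\right) - 506\right)} = \frac{\left(2 - 208\right) + 32074}{-20916 + \left(4110 - 506\right)} = \frac{-206 + 32074}{-20916 + 3604} = \frac{31868}{-17312} = 31868 \left(- \frac{1}{17312}\right) = - \frac{7967}{4328}$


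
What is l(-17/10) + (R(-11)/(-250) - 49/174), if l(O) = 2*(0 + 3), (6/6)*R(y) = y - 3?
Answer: 125593/21750 ≈ 5.7744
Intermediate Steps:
R(y) = -3 + y (R(y) = y - 3 = -3 + y)
l(O) = 6 (l(O) = 2*3 = 6)
l(-17/10) + (R(-11)/(-250) - 49/174) = 6 + ((-3 - 11)/(-250) - 49/174) = 6 + (-14*(-1/250) - 49*1/174) = 6 + (7/125 - 49/174) = 6 - 4907/21750 = 125593/21750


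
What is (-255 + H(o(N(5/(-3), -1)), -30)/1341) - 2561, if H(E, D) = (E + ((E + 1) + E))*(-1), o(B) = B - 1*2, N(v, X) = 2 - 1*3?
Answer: -3776248/1341 ≈ -2816.0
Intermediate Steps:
N(v, X) = -1 (N(v, X) = 2 - 3 = -1)
o(B) = -2 + B (o(B) = B - 2 = -2 + B)
H(E, D) = -1 - 3*E (H(E, D) = (E + ((1 + E) + E))*(-1) = (E + (1 + 2*E))*(-1) = (1 + 3*E)*(-1) = -1 - 3*E)
(-255 + H(o(N(5/(-3), -1)), -30)/1341) - 2561 = (-255 + (-1 - 3*(-2 - 1))/1341) - 2561 = (-255 + (-1 - 3*(-3))*(1/1341)) - 2561 = (-255 + (-1 + 9)*(1/1341)) - 2561 = (-255 + 8*(1/1341)) - 2561 = (-255 + 8/1341) - 2561 = -341947/1341 - 2561 = -3776248/1341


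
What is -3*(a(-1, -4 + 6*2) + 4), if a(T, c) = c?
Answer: -36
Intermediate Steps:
-3*(a(-1, -4 + 6*2) + 4) = -3*((-4 + 6*2) + 4) = -3*((-4 + 12) + 4) = -3*(8 + 4) = -3*12 = -36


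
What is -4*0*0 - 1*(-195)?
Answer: 195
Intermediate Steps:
-4*0*0 - 1*(-195) = 0*0 + 195 = 0 + 195 = 195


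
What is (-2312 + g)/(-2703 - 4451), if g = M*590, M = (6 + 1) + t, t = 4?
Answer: -2089/3577 ≈ -0.58401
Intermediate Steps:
M = 11 (M = (6 + 1) + 4 = 7 + 4 = 11)
g = 6490 (g = 11*590 = 6490)
(-2312 + g)/(-2703 - 4451) = (-2312 + 6490)/(-2703 - 4451) = 4178/(-7154) = 4178*(-1/7154) = -2089/3577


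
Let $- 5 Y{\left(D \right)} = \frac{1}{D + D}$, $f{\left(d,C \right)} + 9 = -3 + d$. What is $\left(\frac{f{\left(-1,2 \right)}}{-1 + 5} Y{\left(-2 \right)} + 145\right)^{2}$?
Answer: $\frac{134258569}{6400} \approx 20978.0$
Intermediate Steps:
$f{\left(d,C \right)} = -12 + d$ ($f{\left(d,C \right)} = -9 + \left(-3 + d\right) = -12 + d$)
$Y{\left(D \right)} = - \frac{1}{10 D}$ ($Y{\left(D \right)} = - \frac{1}{5 \left(D + D\right)} = - \frac{1}{5 \cdot 2 D} = - \frac{\frac{1}{2} \frac{1}{D}}{5} = - \frac{1}{10 D}$)
$\left(\frac{f{\left(-1,2 \right)}}{-1 + 5} Y{\left(-2 \right)} + 145\right)^{2} = \left(\frac{-12 - 1}{-1 + 5} \left(- \frac{1}{10 \left(-2\right)}\right) + 145\right)^{2} = \left(- \frac{13}{4} \left(\left(- \frac{1}{10}\right) \left(- \frac{1}{2}\right)\right) + 145\right)^{2} = \left(\left(-13\right) \frac{1}{4} \cdot \frac{1}{20} + 145\right)^{2} = \left(\left(- \frac{13}{4}\right) \frac{1}{20} + 145\right)^{2} = \left(- \frac{13}{80} + 145\right)^{2} = \left(\frac{11587}{80}\right)^{2} = \frac{134258569}{6400}$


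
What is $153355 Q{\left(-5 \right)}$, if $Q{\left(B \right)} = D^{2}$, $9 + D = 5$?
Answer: $2453680$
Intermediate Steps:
$D = -4$ ($D = -9 + 5 = -4$)
$Q{\left(B \right)} = 16$ ($Q{\left(B \right)} = \left(-4\right)^{2} = 16$)
$153355 Q{\left(-5 \right)} = 153355 \cdot 16 = 2453680$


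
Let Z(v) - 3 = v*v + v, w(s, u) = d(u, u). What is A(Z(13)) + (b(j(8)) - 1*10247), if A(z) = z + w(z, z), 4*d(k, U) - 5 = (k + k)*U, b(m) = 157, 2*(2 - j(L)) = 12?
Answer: 28835/4 ≈ 7208.8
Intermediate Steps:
j(L) = -4 (j(L) = 2 - 1/2*12 = 2 - 6 = -4)
d(k, U) = 5/4 + U*k/2 (d(k, U) = 5/4 + ((k + k)*U)/4 = 5/4 + ((2*k)*U)/4 = 5/4 + (2*U*k)/4 = 5/4 + U*k/2)
w(s, u) = 5/4 + u**2/2 (w(s, u) = 5/4 + u*u/2 = 5/4 + u**2/2)
Z(v) = 3 + v + v**2 (Z(v) = 3 + (v*v + v) = 3 + (v**2 + v) = 3 + (v + v**2) = 3 + v + v**2)
A(z) = 5/4 + z + z**2/2 (A(z) = z + (5/4 + z**2/2) = 5/4 + z + z**2/2)
A(Z(13)) + (b(j(8)) - 1*10247) = (5/4 + (3 + 13 + 13**2) + (3 + 13 + 13**2)**2/2) + (157 - 1*10247) = (5/4 + (3 + 13 + 169) + (3 + 13 + 169)**2/2) + (157 - 10247) = (5/4 + 185 + (1/2)*185**2) - 10090 = (5/4 + 185 + (1/2)*34225) - 10090 = (5/4 + 185 + 34225/2) - 10090 = 69195/4 - 10090 = 28835/4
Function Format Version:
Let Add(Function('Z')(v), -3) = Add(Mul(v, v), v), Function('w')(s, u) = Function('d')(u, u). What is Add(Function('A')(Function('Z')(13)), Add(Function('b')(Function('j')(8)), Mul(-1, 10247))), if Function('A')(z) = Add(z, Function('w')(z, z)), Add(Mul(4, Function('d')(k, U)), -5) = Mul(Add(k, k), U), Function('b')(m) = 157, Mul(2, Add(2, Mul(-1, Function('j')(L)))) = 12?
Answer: Rational(28835, 4) ≈ 7208.8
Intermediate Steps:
Function('j')(L) = -4 (Function('j')(L) = Add(2, Mul(Rational(-1, 2), 12)) = Add(2, -6) = -4)
Function('d')(k, U) = Add(Rational(5, 4), Mul(Rational(1, 2), U, k)) (Function('d')(k, U) = Add(Rational(5, 4), Mul(Rational(1, 4), Mul(Add(k, k), U))) = Add(Rational(5, 4), Mul(Rational(1, 4), Mul(Mul(2, k), U))) = Add(Rational(5, 4), Mul(Rational(1, 4), Mul(2, U, k))) = Add(Rational(5, 4), Mul(Rational(1, 2), U, k)))
Function('w')(s, u) = Add(Rational(5, 4), Mul(Rational(1, 2), Pow(u, 2))) (Function('w')(s, u) = Add(Rational(5, 4), Mul(Rational(1, 2), u, u)) = Add(Rational(5, 4), Mul(Rational(1, 2), Pow(u, 2))))
Function('Z')(v) = Add(3, v, Pow(v, 2)) (Function('Z')(v) = Add(3, Add(Mul(v, v), v)) = Add(3, Add(Pow(v, 2), v)) = Add(3, Add(v, Pow(v, 2))) = Add(3, v, Pow(v, 2)))
Function('A')(z) = Add(Rational(5, 4), z, Mul(Rational(1, 2), Pow(z, 2))) (Function('A')(z) = Add(z, Add(Rational(5, 4), Mul(Rational(1, 2), Pow(z, 2)))) = Add(Rational(5, 4), z, Mul(Rational(1, 2), Pow(z, 2))))
Add(Function('A')(Function('Z')(13)), Add(Function('b')(Function('j')(8)), Mul(-1, 10247))) = Add(Add(Rational(5, 4), Add(3, 13, Pow(13, 2)), Mul(Rational(1, 2), Pow(Add(3, 13, Pow(13, 2)), 2))), Add(157, Mul(-1, 10247))) = Add(Add(Rational(5, 4), Add(3, 13, 169), Mul(Rational(1, 2), Pow(Add(3, 13, 169), 2))), Add(157, -10247)) = Add(Add(Rational(5, 4), 185, Mul(Rational(1, 2), Pow(185, 2))), -10090) = Add(Add(Rational(5, 4), 185, Mul(Rational(1, 2), 34225)), -10090) = Add(Add(Rational(5, 4), 185, Rational(34225, 2)), -10090) = Add(Rational(69195, 4), -10090) = Rational(28835, 4)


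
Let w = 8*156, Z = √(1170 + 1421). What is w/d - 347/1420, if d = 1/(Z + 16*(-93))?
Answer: -2636974427/1420 + 1248*√2591 ≈ -1.7935e+6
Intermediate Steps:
Z = √2591 ≈ 50.902
w = 1248
d = 1/(-1488 + √2591) (d = 1/(√2591 + 16*(-93)) = 1/(√2591 - 1488) = 1/(-1488 + √2591) ≈ -0.00069585)
w/d - 347/1420 = 1248/(-1488/2211553 - √2591/2211553) - 347/1420 = -347/1420 + 1248/(-1488/2211553 - √2591/2211553)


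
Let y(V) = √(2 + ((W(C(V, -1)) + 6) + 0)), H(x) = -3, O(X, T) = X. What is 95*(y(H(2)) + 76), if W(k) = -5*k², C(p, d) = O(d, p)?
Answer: 7220 + 95*√3 ≈ 7384.5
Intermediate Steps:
C(p, d) = d
y(V) = √3 (y(V) = √(2 + ((-5*(-1)² + 6) + 0)) = √(2 + ((-5*1 + 6) + 0)) = √(2 + ((-5 + 6) + 0)) = √(2 + (1 + 0)) = √(2 + 1) = √3)
95*(y(H(2)) + 76) = 95*(√3 + 76) = 95*(76 + √3) = 7220 + 95*√3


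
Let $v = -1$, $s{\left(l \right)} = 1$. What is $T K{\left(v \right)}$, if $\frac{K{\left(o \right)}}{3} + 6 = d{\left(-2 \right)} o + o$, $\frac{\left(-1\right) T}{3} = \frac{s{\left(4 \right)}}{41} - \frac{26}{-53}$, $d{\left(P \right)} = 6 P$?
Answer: $- \frac{50355}{2173} \approx -23.173$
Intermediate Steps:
$T = - \frac{3357}{2173}$ ($T = - 3 \left(1 \cdot \frac{1}{41} - \frac{26}{-53}\right) = - 3 \left(1 \cdot \frac{1}{41} - - \frac{26}{53}\right) = - 3 \left(\frac{1}{41} + \frac{26}{53}\right) = \left(-3\right) \frac{1119}{2173} = - \frac{3357}{2173} \approx -1.5449$)
$K{\left(o \right)} = -18 - 33 o$ ($K{\left(o \right)} = -18 + 3 \left(6 \left(-2\right) o + o\right) = -18 + 3 \left(- 12 o + o\right) = -18 + 3 \left(- 11 o\right) = -18 - 33 o$)
$T K{\left(v \right)} = - \frac{3357 \left(-18 - -33\right)}{2173} = - \frac{3357 \left(-18 + 33\right)}{2173} = \left(- \frac{3357}{2173}\right) 15 = - \frac{50355}{2173}$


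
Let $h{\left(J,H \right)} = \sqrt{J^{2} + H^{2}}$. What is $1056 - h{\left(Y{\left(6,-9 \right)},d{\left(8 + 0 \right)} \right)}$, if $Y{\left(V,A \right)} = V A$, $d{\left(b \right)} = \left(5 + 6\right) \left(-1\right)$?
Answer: $1056 - \sqrt{3037} \approx 1000.9$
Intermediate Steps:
$d{\left(b \right)} = -11$ ($d{\left(b \right)} = 11 \left(-1\right) = -11$)
$Y{\left(V,A \right)} = A V$
$h{\left(J,H \right)} = \sqrt{H^{2} + J^{2}}$
$1056 - h{\left(Y{\left(6,-9 \right)},d{\left(8 + 0 \right)} \right)} = 1056 - \sqrt{\left(-11\right)^{2} + \left(\left(-9\right) 6\right)^{2}} = 1056 - \sqrt{121 + \left(-54\right)^{2}} = 1056 - \sqrt{121 + 2916} = 1056 - \sqrt{3037}$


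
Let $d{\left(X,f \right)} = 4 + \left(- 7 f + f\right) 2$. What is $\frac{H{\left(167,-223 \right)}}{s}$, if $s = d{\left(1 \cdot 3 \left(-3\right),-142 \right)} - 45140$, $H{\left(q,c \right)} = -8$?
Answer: $\frac{1}{5429} \approx 0.0001842$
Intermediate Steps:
$d{\left(X,f \right)} = 4 - 12 f$ ($d{\left(X,f \right)} = 4 + - 6 f 2 = 4 - 12 f$)
$s = -43432$ ($s = \left(4 - -1704\right) - 45140 = \left(4 + 1704\right) - 45140 = 1708 - 45140 = -43432$)
$\frac{H{\left(167,-223 \right)}}{s} = - \frac{8}{-43432} = \left(-8\right) \left(- \frac{1}{43432}\right) = \frac{1}{5429}$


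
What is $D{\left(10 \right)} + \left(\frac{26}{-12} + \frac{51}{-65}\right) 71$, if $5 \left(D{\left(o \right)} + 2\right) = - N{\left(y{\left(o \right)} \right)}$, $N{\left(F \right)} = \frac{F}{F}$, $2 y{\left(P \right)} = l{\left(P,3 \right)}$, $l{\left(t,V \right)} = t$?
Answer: $- \frac{82579}{390} \approx -211.74$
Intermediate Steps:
$y{\left(P \right)} = \frac{P}{2}$
$N{\left(F \right)} = 1$
$D{\left(o \right)} = - \frac{11}{5}$ ($D{\left(o \right)} = -2 + \frac{\left(-1\right) 1}{5} = -2 + \frac{1}{5} \left(-1\right) = -2 - \frac{1}{5} = - \frac{11}{5}$)
$D{\left(10 \right)} + \left(\frac{26}{-12} + \frac{51}{-65}\right) 71 = - \frac{11}{5} + \left(\frac{26}{-12} + \frac{51}{-65}\right) 71 = - \frac{11}{5} + \left(26 \left(- \frac{1}{12}\right) + 51 \left(- \frac{1}{65}\right)\right) 71 = - \frac{11}{5} + \left(- \frac{13}{6} - \frac{51}{65}\right) 71 = - \frac{11}{5} - \frac{81721}{390} = - \frac{82579}{390}$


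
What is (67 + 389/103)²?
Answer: 53144100/10609 ≈ 5009.3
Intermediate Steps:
(67 + 389/103)² = (7290/103)² = 53144100/10609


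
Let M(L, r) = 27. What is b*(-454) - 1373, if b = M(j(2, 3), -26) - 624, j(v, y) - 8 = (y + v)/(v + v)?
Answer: 269665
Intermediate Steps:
j(v, y) = 8 + (v + y)/(2*v) (j(v, y) = 8 + (y + v)/(v + v) = 8 + (v + y)/((2*v)) = 8 + (v + y)*(1/(2*v)) = 8 + (v + y)/(2*v))
b = -597 (b = 27 - 624 = -597)
b*(-454) - 1373 = -597*(-454) - 1373 = 271038 - 1373 = 269665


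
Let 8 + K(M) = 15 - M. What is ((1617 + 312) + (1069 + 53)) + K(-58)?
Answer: 3116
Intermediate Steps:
K(M) = 7 - M (K(M) = -8 + (15 - M) = 7 - M)
((1617 + 312) + (1069 + 53)) + K(-58) = ((1617 + 312) + (1069 + 53)) + (7 - 1*(-58)) = (1929 + 1122) + (7 + 58) = 3051 + 65 = 3116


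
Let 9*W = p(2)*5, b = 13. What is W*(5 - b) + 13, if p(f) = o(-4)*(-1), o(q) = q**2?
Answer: 757/9 ≈ 84.111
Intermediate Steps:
p(f) = -16 (p(f) = (-4)**2*(-1) = 16*(-1) = -16)
W = -80/9 (W = (-16*5)/9 = (1/9)*(-80) = -80/9 ≈ -8.8889)
W*(5 - b) + 13 = -80*(5 - 1*13)/9 + 13 = -80*(5 - 13)/9 + 13 = -80/9*(-8) + 13 = 640/9 + 13 = 757/9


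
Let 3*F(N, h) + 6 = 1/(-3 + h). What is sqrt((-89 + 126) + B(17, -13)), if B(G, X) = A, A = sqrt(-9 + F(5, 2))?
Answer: sqrt(333 + 3*I*sqrt(102))/3 ≈ 6.089 + 0.27644*I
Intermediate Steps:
F(N, h) = -2 + 1/(3*(-3 + h))
A = I*sqrt(102)/3 (A = sqrt(-9 + (19 - 6*2)/(3*(-3 + 2))) = sqrt(-9 + (1/3)*(19 - 12)/(-1)) = sqrt(-9 + (1/3)*(-1)*7) = sqrt(-9 - 7/3) = sqrt(-34/3) = I*sqrt(102)/3 ≈ 3.3665*I)
B(G, X) = I*sqrt(102)/3
sqrt((-89 + 126) + B(17, -13)) = sqrt((-89 + 126) + I*sqrt(102)/3) = sqrt(37 + I*sqrt(102)/3)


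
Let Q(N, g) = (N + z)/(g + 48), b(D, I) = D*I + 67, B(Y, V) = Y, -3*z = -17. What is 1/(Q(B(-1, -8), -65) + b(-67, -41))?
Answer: 51/143500 ≈ 0.00035540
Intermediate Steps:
z = 17/3 (z = -⅓*(-17) = 17/3 ≈ 5.6667)
b(D, I) = 67 + D*I
Q(N, g) = (17/3 + N)/(48 + g) (Q(N, g) = (N + 17/3)/(g + 48) = (17/3 + N)/(48 + g))
1/(Q(B(-1, -8), -65) + b(-67, -41)) = 1/((17/3 - 1)/(48 - 65) + (67 - 67*(-41))) = 1/((14/3)/(-17) + (67 + 2747)) = 1/(-1/17*14/3 + 2814) = 1/(-14/51 + 2814) = 1/(143500/51) = 51/143500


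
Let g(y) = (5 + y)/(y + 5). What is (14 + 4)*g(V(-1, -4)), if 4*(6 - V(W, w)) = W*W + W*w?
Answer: 18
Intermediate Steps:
V(W, w) = 6 - W²/4 - W*w/4 (V(W, w) = 6 - (W*W + W*w)/4 = 6 - (W² + W*w)/4 = 6 + (-W²/4 - W*w/4) = 6 - W²/4 - W*w/4)
g(y) = 1 (g(y) = (5 + y)/(5 + y) = 1)
(14 + 4)*g(V(-1, -4)) = (14 + 4)*1 = 18*1 = 18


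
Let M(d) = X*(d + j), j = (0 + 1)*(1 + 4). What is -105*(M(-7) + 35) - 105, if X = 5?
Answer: -2730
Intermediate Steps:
j = 5 (j = 1*5 = 5)
M(d) = 25 + 5*d (M(d) = 5*(d + 5) = 5*(5 + d) = 25 + 5*d)
-105*(M(-7) + 35) - 105 = -105*((25 + 5*(-7)) + 35) - 105 = -105*((25 - 35) + 35) - 105 = -105*(-10 + 35) - 105 = -105*25 - 105 = -2625 - 105 = -2730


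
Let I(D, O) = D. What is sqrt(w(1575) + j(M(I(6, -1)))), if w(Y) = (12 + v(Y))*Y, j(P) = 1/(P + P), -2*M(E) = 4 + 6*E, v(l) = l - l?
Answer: sqrt(7559990)/20 ≈ 137.48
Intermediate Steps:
v(l) = 0
M(E) = -2 - 3*E (M(E) = -(4 + 6*E)/2 = -2 - 3*E)
j(P) = 1/(2*P)
w(Y) = 12*Y (w(Y) = (12 + 0)*Y = 12*Y)
sqrt(w(1575) + j(M(I(6, -1)))) = sqrt(12*1575 + 1/(2*(-2 - 3*6))) = sqrt(18900 + 1/(2*(-2 - 18))) = sqrt(18900 + (1/2)/(-20)) = sqrt(18900 + (1/2)*(-1/20)) = sqrt(18900 - 1/40) = sqrt(755999/40) = sqrt(7559990)/20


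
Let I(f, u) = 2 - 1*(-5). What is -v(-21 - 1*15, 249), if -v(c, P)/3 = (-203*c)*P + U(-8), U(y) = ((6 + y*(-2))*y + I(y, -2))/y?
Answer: 43673115/8 ≈ 5.4591e+6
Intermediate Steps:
I(f, u) = 7 (I(f, u) = 2 + 5 = 7)
U(y) = (7 + y*(6 - 2*y))/y (U(y) = ((6 + y*(-2))*y + 7)/y = ((6 - 2*y)*y + 7)/y = (y*(6 - 2*y) + 7)/y = (7 + y*(6 - 2*y))/y)
v(c, P) = -507/8 + 609*P*c (v(c, P) = -3*((-203*c)*P + (6 - 2*(-8) + 7/(-8))) = -3*(-203*P*c + (6 + 16 + 7*(-1/8))) = -3*(-203*P*c + (6 + 16 - 7/8)) = -3*(-203*P*c + 169/8) = -3*(169/8 - 203*P*c) = -507/8 + 609*P*c)
-v(-21 - 1*15, 249) = -(-507/8 + 609*249*(-21 - 1*15)) = -(-507/8 + 609*249*(-21 - 15)) = -(-507/8 + 609*249*(-36)) = -(-507/8 - 5459076) = -1*(-43673115/8) = 43673115/8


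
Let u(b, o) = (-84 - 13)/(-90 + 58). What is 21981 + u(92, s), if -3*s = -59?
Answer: 703489/32 ≈ 21984.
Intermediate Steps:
s = 59/3 (s = -⅓*(-59) = 59/3 ≈ 19.667)
u(b, o) = 97/32 (u(b, o) = -97/(-32) = -97*(-1/32) = 97/32)
21981 + u(92, s) = 21981 + 97/32 = 703489/32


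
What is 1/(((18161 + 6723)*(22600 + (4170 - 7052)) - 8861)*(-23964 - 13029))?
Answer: -1/18150757910043 ≈ -5.5094e-14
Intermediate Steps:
1/(((18161 + 6723)*(22600 + (4170 - 7052)) - 8861)*(-23964 - 13029)) = 1/((24884*(22600 - 2882) - 8861)*(-36993)) = 1/((24884*19718 - 8861)*(-36993)) = 1/((490662712 - 8861)*(-36993)) = 1/(490653851*(-36993)) = 1/(-18150757910043) = -1/18150757910043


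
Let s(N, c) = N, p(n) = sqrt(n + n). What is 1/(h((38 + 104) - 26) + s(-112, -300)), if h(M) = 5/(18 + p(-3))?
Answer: (-sqrt(6) + 18*I)/(-2011*I + 112*sqrt(6)) ≈ -0.0089504 + 2.9731e-6*I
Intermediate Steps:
p(n) = sqrt(2)*sqrt(n) (p(n) = sqrt(2*n) = sqrt(2)*sqrt(n))
h(M) = 5/(18 + I*sqrt(6)) (h(M) = 5/(18 + sqrt(2)*sqrt(-3)) = 5/(18 + sqrt(2)*(I*sqrt(3))) = 5/(18 + I*sqrt(6)))
1/(h((38 + 104) - 26) + s(-112, -300)) = 1/((3/11 - I*sqrt(6)/66) - 112) = 1/(-1229/11 - I*sqrt(6)/66)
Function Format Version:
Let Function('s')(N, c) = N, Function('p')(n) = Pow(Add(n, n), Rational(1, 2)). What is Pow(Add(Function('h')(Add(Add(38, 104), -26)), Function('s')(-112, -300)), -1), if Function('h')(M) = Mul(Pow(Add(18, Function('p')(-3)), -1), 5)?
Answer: Mul(Pow(Add(Mul(-2011, I), Mul(112, Pow(6, Rational(1, 2)))), -1), Add(Mul(-1, Pow(6, Rational(1, 2))), Mul(18, I))) ≈ Add(-0.0089504, Mul(2.9731e-6, I))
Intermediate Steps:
Function('p')(n) = Mul(Pow(2, Rational(1, 2)), Pow(n, Rational(1, 2))) (Function('p')(n) = Pow(Mul(2, n), Rational(1, 2)) = Mul(Pow(2, Rational(1, 2)), Pow(n, Rational(1, 2))))
Function('h')(M) = Mul(5, Pow(Add(18, Mul(I, Pow(6, Rational(1, 2)))), -1)) (Function('h')(M) = Mul(Pow(Add(18, Mul(Pow(2, Rational(1, 2)), Pow(-3, Rational(1, 2)))), -1), 5) = Mul(Pow(Add(18, Mul(Pow(2, Rational(1, 2)), Mul(I, Pow(3, Rational(1, 2))))), -1), 5) = Mul(Pow(Add(18, Mul(I, Pow(6, Rational(1, 2)))), -1), 5) = Mul(5, Pow(Add(18, Mul(I, Pow(6, Rational(1, 2)))), -1)))
Pow(Add(Function('h')(Add(Add(38, 104), -26)), Function('s')(-112, -300)), -1) = Pow(Add(Add(Rational(3, 11), Mul(Rational(-1, 66), I, Pow(6, Rational(1, 2)))), -112), -1) = Pow(Add(Rational(-1229, 11), Mul(Rational(-1, 66), I, Pow(6, Rational(1, 2)))), -1)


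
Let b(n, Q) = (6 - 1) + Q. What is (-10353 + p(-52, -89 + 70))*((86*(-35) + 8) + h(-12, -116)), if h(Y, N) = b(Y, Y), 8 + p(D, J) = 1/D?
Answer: 1621167957/52 ≈ 3.1176e+7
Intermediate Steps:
p(D, J) = -8 + 1/D
b(n, Q) = 5 + Q
h(Y, N) = 5 + Y
(-10353 + p(-52, -89 + 70))*((86*(-35) + 8) + h(-12, -116)) = (-10353 + (-8 + 1/(-52)))*((86*(-35) + 8) + (5 - 12)) = (-10353 + (-8 - 1/52))*((-3010 + 8) - 7) = (-10353 - 417/52)*(-3002 - 7) = -538773/52*(-3009) = 1621167957/52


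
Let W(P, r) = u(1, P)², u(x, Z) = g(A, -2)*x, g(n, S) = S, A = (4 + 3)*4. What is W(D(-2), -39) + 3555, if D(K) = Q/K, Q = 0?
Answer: 3559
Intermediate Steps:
A = 28 (A = 7*4 = 28)
u(x, Z) = -2*x
D(K) = 0 (D(K) = 0/K = 0)
W(P, r) = 4 (W(P, r) = (-2*1)² = (-2)² = 4)
W(D(-2), -39) + 3555 = 4 + 3555 = 3559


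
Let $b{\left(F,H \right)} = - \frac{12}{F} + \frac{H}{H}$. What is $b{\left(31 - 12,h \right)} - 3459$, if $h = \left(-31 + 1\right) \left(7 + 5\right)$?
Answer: $- \frac{65714}{19} \approx -3458.6$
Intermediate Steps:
$h = -360$ ($h = \left(-30\right) 12 = -360$)
$b{\left(F,H \right)} = 1 - \frac{12}{F}$ ($b{\left(F,H \right)} = - \frac{12}{F} + 1 = 1 - \frac{12}{F}$)
$b{\left(31 - 12,h \right)} - 3459 = \frac{-12 + \left(31 - 12\right)}{31 - 12} - 3459 = \frac{-12 + 19}{19} - 3459 = \frac{1}{19} \cdot 7 - 3459 = \frac{7}{19} - 3459 = - \frac{65714}{19}$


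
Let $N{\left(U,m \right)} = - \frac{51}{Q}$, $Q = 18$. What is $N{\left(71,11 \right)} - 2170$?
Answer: $- \frac{13037}{6} \approx -2172.8$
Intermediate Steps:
$N{\left(U,m \right)} = - \frac{17}{6}$ ($N{\left(U,m \right)} = - \frac{51}{18} = \left(-51\right) \frac{1}{18} = - \frac{17}{6}$)
$N{\left(71,11 \right)} - 2170 = - \frac{17}{6} - 2170 = - \frac{13037}{6}$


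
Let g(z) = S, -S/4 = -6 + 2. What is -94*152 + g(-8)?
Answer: -14272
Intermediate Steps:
S = 16 (S = -4*(-6 + 2) = -4*(-4) = 16)
g(z) = 16
-94*152 + g(-8) = -94*152 + 16 = -14288 + 16 = -14272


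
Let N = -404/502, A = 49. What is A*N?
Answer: -9898/251 ≈ -39.434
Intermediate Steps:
N = -202/251 (N = -404*1/502 = -202/251 ≈ -0.80478)
A*N = 49*(-202/251) = -9898/251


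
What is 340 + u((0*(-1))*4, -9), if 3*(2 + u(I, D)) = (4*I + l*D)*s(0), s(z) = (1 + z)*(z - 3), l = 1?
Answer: 347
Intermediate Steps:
s(z) = (1 + z)*(-3 + z)
u(I, D) = -2 - D - 4*I (u(I, D) = -2 + ((4*I + 1*D)*(-3 + 0² - 2*0))/3 = -2 + ((4*I + D)*(-3 + 0 + 0))/3 = -2 + ((D + 4*I)*(-3))/3 = -2 + (-12*I - 3*D)/3 = -2 + (-D - 4*I) = -2 - D - 4*I)
340 + u((0*(-1))*4, -9) = 340 + (-2 - 1*(-9) - 4*0*(-1)*4) = 340 + (-2 + 9 - 0*4) = 340 + (-2 + 9 - 4*0) = 340 + (-2 + 9 + 0) = 340 + 7 = 347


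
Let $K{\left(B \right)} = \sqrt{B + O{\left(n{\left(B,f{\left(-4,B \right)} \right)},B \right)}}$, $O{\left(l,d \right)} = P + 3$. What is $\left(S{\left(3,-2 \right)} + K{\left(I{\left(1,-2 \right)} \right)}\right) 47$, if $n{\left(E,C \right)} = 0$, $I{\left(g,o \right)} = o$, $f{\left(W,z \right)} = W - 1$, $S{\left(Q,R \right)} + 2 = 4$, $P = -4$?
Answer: $94 + 47 i \sqrt{3} \approx 94.0 + 81.406 i$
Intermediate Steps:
$S{\left(Q,R \right)} = 2$ ($S{\left(Q,R \right)} = -2 + 4 = 2$)
$f{\left(W,z \right)} = -1 + W$
$O{\left(l,d \right)} = -1$ ($O{\left(l,d \right)} = -4 + 3 = -1$)
$K{\left(B \right)} = \sqrt{-1 + B}$ ($K{\left(B \right)} = \sqrt{B - 1} = \sqrt{-1 + B}$)
$\left(S{\left(3,-2 \right)} + K{\left(I{\left(1,-2 \right)} \right)}\right) 47 = \left(2 + \sqrt{-1 - 2}\right) 47 = \left(2 + \sqrt{-3}\right) 47 = \left(2 + i \sqrt{3}\right) 47 = 94 + 47 i \sqrt{3}$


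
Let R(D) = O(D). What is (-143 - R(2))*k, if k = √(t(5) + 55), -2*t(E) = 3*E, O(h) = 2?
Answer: -145*√190/2 ≈ -999.34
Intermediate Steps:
R(D) = 2
t(E) = -3*E/2
k = √190/2 (k = √(-3/2*5 + 55) = √(-15/2 + 55) = √(95/2) = √190/2 ≈ 6.8920)
(-143 - R(2))*k = (-143 - 1*2)*(√190/2) = (-143 - 2)*(√190/2) = -145*√190/2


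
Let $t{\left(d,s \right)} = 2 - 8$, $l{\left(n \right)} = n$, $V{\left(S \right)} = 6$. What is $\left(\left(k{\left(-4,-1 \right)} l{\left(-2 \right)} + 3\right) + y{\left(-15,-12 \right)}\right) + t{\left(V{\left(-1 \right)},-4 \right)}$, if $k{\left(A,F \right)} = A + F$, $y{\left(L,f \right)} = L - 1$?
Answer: $-9$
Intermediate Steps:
$y{\left(L,f \right)} = -1 + L$ ($y{\left(L,f \right)} = L - 1 = -1 + L$)
$t{\left(d,s \right)} = -6$ ($t{\left(d,s \right)} = 2 - 8 = -6$)
$\left(\left(k{\left(-4,-1 \right)} l{\left(-2 \right)} + 3\right) + y{\left(-15,-12 \right)}\right) + t{\left(V{\left(-1 \right)},-4 \right)} = \left(\left(\left(-4 - 1\right) \left(-2\right) + 3\right) - 16\right) - 6 = \left(\left(\left(-5\right) \left(-2\right) + 3\right) - 16\right) - 6 = \left(\left(10 + 3\right) - 16\right) - 6 = \left(13 - 16\right) - 6 = -3 - 6 = -9$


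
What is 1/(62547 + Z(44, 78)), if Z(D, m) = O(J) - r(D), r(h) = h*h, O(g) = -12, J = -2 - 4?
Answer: 1/60599 ≈ 1.6502e-5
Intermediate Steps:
J = -6
r(h) = h²
Z(D, m) = -12 - D²
1/(62547 + Z(44, 78)) = 1/(62547 + (-12 - 1*44²)) = 1/(62547 + (-12 - 1*1936)) = 1/(62547 + (-12 - 1936)) = 1/(62547 - 1948) = 1/60599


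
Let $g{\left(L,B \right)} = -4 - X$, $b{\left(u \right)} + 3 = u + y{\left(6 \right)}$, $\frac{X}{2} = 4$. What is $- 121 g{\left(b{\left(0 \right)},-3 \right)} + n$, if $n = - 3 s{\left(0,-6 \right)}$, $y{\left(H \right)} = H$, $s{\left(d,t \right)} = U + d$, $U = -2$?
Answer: $1458$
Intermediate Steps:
$X = 8$ ($X = 2 \cdot 4 = 8$)
$s{\left(d,t \right)} = -2 + d$
$b{\left(u \right)} = 3 + u$ ($b{\left(u \right)} = -3 + \left(u + 6\right) = -3 + \left(6 + u\right) = 3 + u$)
$n = 6$ ($n = - 3 \left(-2 + 0\right) = \left(-3\right) \left(-2\right) = 6$)
$g{\left(L,B \right)} = -12$ ($g{\left(L,B \right)} = -4 - 8 = -12$)
$- 121 g{\left(b{\left(0 \right)},-3 \right)} + n = \left(-121\right) \left(-12\right) + 6 = 1452 + 6 = 1458$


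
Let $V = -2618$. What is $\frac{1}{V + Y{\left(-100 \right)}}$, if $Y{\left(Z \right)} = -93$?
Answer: $- \frac{1}{2711} \approx -0.00036887$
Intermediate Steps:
$\frac{1}{V + Y{\left(-100 \right)}} = \frac{1}{-2618 - 93} = \frac{1}{-2711} = - \frac{1}{2711}$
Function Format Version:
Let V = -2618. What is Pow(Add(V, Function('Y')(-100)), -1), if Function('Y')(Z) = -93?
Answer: Rational(-1, 2711) ≈ -0.00036887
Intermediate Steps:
Pow(Add(V, Function('Y')(-100)), -1) = Pow(Add(-2618, -93), -1) = Pow(-2711, -1) = Rational(-1, 2711)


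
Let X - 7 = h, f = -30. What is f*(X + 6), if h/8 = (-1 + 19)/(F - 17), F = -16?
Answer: -2850/11 ≈ -259.09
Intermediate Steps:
h = -48/11 (h = 8*((-1 + 19)/(-16 - 17)) = 8*(18/(-33)) = 8*(18*(-1/33)) = 8*(-6/11) = -48/11 ≈ -4.3636)
X = 29/11 (X = 7 - 48/11 = 29/11 ≈ 2.6364)
f*(X + 6) = -30*(29/11 + 6) = -30*95/11 = -2850/11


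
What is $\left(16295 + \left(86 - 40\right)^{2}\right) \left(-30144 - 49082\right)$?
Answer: $-1458629886$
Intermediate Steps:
$\left(16295 + \left(86 - 40\right)^{2}\right) \left(-30144 - 49082\right) = \left(16295 + 46^{2}\right) \left(-79226\right) = \left(16295 + 2116\right) \left(-79226\right) = 18411 \left(-79226\right) = -1458629886$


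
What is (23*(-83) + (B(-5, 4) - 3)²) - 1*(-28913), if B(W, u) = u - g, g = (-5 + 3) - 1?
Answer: 27020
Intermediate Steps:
g = -3 (g = -2 - 1 = -3)
B(W, u) = 3 + u (B(W, u) = u - 1*(-3) = u + 3 = 3 + u)
(23*(-83) + (B(-5, 4) - 3)²) - 1*(-28913) = (23*(-83) + ((3 + 4) - 3)²) - 1*(-28913) = (-1909 + (7 - 3)²) + 28913 = (-1909 + 4²) + 28913 = (-1909 + 16) + 28913 = -1893 + 28913 = 27020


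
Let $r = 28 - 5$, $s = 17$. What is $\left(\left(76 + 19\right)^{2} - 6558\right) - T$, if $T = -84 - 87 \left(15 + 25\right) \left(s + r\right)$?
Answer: $141751$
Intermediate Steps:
$r = 23$
$T = -139284$ ($T = -84 - 87 \left(15 + 25\right) \left(17 + 23\right) = -84 - 87 \cdot 40 \cdot 40 = -84 - 139200 = -139284$)
$\left(\left(76 + 19\right)^{2} - 6558\right) - T = \left(\left(76 + 19\right)^{2} - 6558\right) - -139284 = \left(95^{2} - 6558\right) + 139284 = \left(9025 - 6558\right) + 139284 = 2467 + 139284 = 141751$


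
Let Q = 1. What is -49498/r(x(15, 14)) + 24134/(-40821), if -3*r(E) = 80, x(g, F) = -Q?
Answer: 275442857/148440 ≈ 1855.6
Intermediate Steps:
x(g, F) = -1 (x(g, F) = -1*1 = -1)
r(E) = -80/3 (r(E) = -1/3*80 = -80/3)
-49498/r(x(15, 14)) + 24134/(-40821) = -49498/(-80/3) + 24134/(-40821) = -49498*(-3/80) + 24134*(-1/40821) = 74247/40 - 2194/3711 = 275442857/148440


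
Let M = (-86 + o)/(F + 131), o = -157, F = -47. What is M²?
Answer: 6561/784 ≈ 8.3686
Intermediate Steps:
M = -81/28 (M = (-86 - 157)/(-47 + 131) = -243/84 = -243*1/84 = -81/28 ≈ -2.8929)
M² = (-81/28)² = 6561/784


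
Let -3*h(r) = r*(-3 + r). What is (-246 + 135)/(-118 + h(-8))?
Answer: 333/442 ≈ 0.75339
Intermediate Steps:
h(r) = -r*(-3 + r)/3
(-246 + 135)/(-118 + h(-8)) = (-246 + 135)/(-118 + (1/3)*(-8)*(3 - 1*(-8))) = -111/(-118 + (1/3)*(-8)*(3 + 8)) = -111/(-118 + (1/3)*(-8)*11) = -111/(-118 - 88/3) = -111/(-442/3) = -111*(-3/442) = 333/442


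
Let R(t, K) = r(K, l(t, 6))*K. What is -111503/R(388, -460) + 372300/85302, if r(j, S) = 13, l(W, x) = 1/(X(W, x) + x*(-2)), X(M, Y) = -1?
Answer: 1956297151/85017660 ≈ 23.010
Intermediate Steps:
l(W, x) = 1/(-1 - 2*x) (l(W, x) = 1/(-1 + x*(-2)) = 1/(-1 - 2*x))
R(t, K) = 13*K
-111503/R(388, -460) + 372300/85302 = -111503/(13*(-460)) + 372300/85302 = -111503/(-5980) + 372300*(1/85302) = -111503*(-1/5980) + 62050/14217 = 111503/5980 + 62050/14217 = 1956297151/85017660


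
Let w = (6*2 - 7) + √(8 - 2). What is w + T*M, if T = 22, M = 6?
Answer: 137 + √6 ≈ 139.45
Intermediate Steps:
w = 5 + √6 (w = (12 - 7) + √6 = 5 + √6 ≈ 7.4495)
w + T*M = (5 + √6) + 22*6 = (5 + √6) + 132 = 137 + √6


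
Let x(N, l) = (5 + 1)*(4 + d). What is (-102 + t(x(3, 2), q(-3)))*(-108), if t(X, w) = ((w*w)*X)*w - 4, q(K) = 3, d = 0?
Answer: -58536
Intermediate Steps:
x(N, l) = 24 (x(N, l) = (5 + 1)*(4 + 0) = 6*4 = 24)
t(X, w) = -4 + X*w³ (t(X, w) = (w²*X)*w - 4 = (X*w²)*w - 4 = X*w³ - 4 = -4 + X*w³)
(-102 + t(x(3, 2), q(-3)))*(-108) = (-102 + (-4 + 24*3³))*(-108) = (-102 + (-4 + 24*27))*(-108) = (-102 + (-4 + 648))*(-108) = (-102 + 644)*(-108) = 542*(-108) = -58536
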